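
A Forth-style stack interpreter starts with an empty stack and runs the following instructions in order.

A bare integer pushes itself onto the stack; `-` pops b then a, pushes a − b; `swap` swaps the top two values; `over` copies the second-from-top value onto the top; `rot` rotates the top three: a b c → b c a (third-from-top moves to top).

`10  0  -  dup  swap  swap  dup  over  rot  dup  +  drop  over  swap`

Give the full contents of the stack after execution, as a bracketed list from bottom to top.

10   -> [10]
0    -> [10, 0]
-    -> [10]
dup  -> [10, 10]
swap -> [10, 10]
swap -> [10, 10]
dup  -> [10, 10, 10]
over -> [10, 10, 10, 10]
rot  -> [10, 10, 10, 10]
dup  -> [10, 10, 10, 10, 10]
+    -> [10, 10, 10, 20]
drop -> [10, 10, 10]
over -> [10, 10, 10, 10]
swap -> [10, 10, 10, 10]

[10, 10, 10, 10]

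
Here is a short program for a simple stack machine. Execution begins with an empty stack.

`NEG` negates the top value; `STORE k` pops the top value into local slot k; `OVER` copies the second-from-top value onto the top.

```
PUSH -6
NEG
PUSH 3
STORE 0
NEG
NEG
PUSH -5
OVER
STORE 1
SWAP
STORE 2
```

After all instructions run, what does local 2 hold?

6

PUSH -6  [-6]
NEG      [6]
PUSH 3   [6, 3]
STORE 0  [6]
NEG      [-6]
NEG      [6]
PUSH -5  [6, -5]
OVER     [6, -5, 6]
STORE 1  [6, -5]
SWAP     [-5, 6]
STORE 2  [-5]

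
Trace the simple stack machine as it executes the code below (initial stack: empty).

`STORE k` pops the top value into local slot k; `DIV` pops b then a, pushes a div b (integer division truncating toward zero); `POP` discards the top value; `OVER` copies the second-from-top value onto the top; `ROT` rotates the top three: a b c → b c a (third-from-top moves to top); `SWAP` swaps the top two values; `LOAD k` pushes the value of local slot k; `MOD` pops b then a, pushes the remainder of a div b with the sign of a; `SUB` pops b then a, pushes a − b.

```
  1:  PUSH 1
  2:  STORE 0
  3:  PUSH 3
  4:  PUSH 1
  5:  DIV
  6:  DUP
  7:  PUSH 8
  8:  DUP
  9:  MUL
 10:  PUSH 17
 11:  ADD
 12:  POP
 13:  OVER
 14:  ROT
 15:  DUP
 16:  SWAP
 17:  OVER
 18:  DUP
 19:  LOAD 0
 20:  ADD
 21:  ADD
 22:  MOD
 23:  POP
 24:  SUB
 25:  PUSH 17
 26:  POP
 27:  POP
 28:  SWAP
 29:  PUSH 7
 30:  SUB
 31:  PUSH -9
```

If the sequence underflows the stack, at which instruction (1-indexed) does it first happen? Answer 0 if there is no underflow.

28

PUSH 1  : [1]
STORE 0 : []
PUSH 3  : [3]
PUSH 1  : [3, 1]
DIV     : [3]
DUP     : [3, 3]
PUSH 8  : [3, 3, 8]
DUP     : [3, 3, 8, 8]
MUL     : [3, 3, 64]
PUSH 17 : [3, 3, 64, 17]
ADD     : [3, 3, 81]
POP     : [3, 3]
OVER    : [3, 3, 3]
ROT     : [3, 3, 3]
DUP     : [3, 3, 3, 3]
SWAP    : [3, 3, 3, 3]
OVER    : [3, 3, 3, 3, 3]
DUP     : [3, 3, 3, 3, 3, 3]
LOAD 0  : [3, 3, 3, 3, 3, 3, 1]
ADD     : [3, 3, 3, 3, 3, 4]
ADD     : [3, 3, 3, 3, 7]
MOD     : [3, 3, 3, 3]
POP     : [3, 3, 3]
SUB     : [3, 0]
PUSH 17 : [3, 0, 17]
POP     : [3, 0]
POP     : [3]
SWAP  — needs 2 operands, stack has 1 → underflow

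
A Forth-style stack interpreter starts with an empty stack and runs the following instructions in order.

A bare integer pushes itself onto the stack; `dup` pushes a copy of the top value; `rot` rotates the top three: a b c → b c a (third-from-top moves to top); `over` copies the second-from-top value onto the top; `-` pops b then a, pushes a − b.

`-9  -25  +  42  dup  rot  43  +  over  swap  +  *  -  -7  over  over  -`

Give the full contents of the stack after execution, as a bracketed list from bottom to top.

[-2100, -7, -2093]

-9   : [-9]
-25  : [-9, -25]
+    : [-34]
42   : [-34, 42]
dup  : [-34, 42, 42]
rot  : [42, 42, -34]
43   : [42, 42, -34, 43]
+    : [42, 42, 9]
over : [42, 42, 9, 42]
swap : [42, 42, 42, 9]
+    : [42, 42, 51]
*    : [42, 2142]
-    : [-2100]
-7   : [-2100, -7]
over : [-2100, -7, -2100]
over : [-2100, -7, -2100, -7]
-    : [-2100, -7, -2093]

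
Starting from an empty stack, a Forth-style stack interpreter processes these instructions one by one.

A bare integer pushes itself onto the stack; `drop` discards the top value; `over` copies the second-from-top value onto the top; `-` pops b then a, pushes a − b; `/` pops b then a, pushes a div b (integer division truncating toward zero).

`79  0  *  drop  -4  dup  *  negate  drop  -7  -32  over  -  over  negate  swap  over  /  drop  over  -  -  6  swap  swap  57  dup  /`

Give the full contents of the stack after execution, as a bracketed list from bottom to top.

79      [79]
0       [79, 0]
*       [0]
drop    []
-4      [-4]
dup     [-4, -4]
*       [16]
negate  [-16]
drop    []
-7      [-7]
-32     [-7, -32]
over    [-7, -32, -7]
-       [-7, -25]
over    [-7, -25, -7]
negate  [-7, -25, 7]
swap    [-7, 7, -25]
over    [-7, 7, -25, 7]
/       [-7, 7, -3]
drop    [-7, 7]
over    [-7, 7, -7]
-       [-7, 14]
-       [-21]
6       [-21, 6]
swap    [6, -21]
swap    [-21, 6]
57      [-21, 6, 57]
dup     [-21, 6, 57, 57]
/       [-21, 6, 1]

[-21, 6, 1]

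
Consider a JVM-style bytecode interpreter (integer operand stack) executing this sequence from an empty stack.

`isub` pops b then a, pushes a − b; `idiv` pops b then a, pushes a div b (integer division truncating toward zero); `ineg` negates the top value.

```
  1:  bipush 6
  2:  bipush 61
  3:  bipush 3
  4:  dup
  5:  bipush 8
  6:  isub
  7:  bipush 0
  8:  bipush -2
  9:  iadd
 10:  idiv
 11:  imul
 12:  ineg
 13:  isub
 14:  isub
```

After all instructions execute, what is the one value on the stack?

-61

bipush 6  : 6
bipush 61 : 6 61
bipush 3  : 6 61 3
dup       : 6 61 3 3
bipush 8  : 6 61 3 3 8
isub      : 6 61 3 -5
bipush 0  : 6 61 3 -5 0
bipush -2 : 6 61 3 -5 0 -2
iadd      : 6 61 3 -5 -2
idiv      : 6 61 3 2
imul      : 6 61 6
ineg      : 6 61 -6
isub      : 6 67
isub      : -61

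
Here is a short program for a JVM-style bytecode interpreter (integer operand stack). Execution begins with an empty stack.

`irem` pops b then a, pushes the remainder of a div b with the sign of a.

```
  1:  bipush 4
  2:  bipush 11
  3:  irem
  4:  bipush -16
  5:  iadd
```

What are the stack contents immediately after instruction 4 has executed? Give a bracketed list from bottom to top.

[4, -16]

bipush 4   → [4]
bipush 11  → [4, 11]
irem       → [4]
bipush -16 → [4, -16]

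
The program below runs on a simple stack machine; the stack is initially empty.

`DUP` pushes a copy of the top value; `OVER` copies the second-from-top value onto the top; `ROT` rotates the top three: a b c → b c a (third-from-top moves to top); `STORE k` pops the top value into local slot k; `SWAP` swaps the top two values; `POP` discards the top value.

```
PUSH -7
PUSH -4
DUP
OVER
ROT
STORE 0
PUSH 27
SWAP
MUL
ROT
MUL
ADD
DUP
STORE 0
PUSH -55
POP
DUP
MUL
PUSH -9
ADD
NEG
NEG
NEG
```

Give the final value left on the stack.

PUSH -7   -7
PUSH -4   -7 -4
DUP       -7 -4 -4
OVER      -7 -4 -4 -4
ROT       -7 -4 -4 -4
STORE 0   -7 -4 -4
PUSH 27   -7 -4 -4 27
SWAP      -7 -4 27 -4
MUL       -7 -4 -108
ROT       -4 -108 -7
MUL       -4 756
ADD       752
DUP       752 752
STORE 0   752
PUSH -55  752 -55
POP       752
DUP       752 752
MUL       565504
PUSH -9   565504 -9
ADD       565495
NEG       -565495
NEG       565495
NEG       -565495

-565495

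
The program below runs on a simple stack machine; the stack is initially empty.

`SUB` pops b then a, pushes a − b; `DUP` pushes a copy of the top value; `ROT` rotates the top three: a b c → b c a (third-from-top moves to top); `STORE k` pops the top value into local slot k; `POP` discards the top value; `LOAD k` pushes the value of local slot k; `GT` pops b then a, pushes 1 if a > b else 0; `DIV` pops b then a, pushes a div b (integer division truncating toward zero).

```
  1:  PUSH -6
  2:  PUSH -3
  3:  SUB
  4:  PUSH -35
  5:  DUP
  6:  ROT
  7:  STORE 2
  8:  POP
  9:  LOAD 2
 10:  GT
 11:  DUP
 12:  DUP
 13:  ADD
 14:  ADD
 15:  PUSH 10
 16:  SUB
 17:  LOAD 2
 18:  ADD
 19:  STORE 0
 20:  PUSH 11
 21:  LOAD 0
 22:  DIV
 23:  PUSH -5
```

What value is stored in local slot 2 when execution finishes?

PUSH -6  → -6
PUSH -3  → -6 -3
SUB      → -3
PUSH -35 → -3 -35
DUP      → -3 -35 -35
ROT      → -35 -35 -3
STORE 2  → -35 -35
POP      → -35
LOAD 2   → -35 -3
GT       → 0
DUP      → 0 0
DUP      → 0 0 0
ADD      → 0 0
ADD      → 0
PUSH 10  → 0 10
SUB      → -10
LOAD 2   → -10 -3
ADD      → -13
STORE 0  → (empty)
PUSH 11  → 11
LOAD 0   → 11 -13
DIV      → 0
PUSH -5  → 0 -5

-3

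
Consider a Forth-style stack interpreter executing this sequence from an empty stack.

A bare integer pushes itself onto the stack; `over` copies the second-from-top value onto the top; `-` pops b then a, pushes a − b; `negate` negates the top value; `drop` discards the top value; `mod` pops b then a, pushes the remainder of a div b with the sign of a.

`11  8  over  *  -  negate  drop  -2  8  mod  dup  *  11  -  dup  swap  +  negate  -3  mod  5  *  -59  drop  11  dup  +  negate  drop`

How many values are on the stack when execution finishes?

11     : [11]
8      : [11, 8]
over   : [11, 8, 11]
*      : [11, 88]
-      : [-77]
negate : [77]
drop   : []
-2     : [-2]
8      : [-2, 8]
mod    : [-2]
dup    : [-2, -2]
*      : [4]
11     : [4, 11]
-      : [-7]
dup    : [-7, -7]
swap   : [-7, -7]
+      : [-14]
negate : [14]
-3     : [14, -3]
mod    : [2]
5      : [2, 5]
*      : [10]
-59    : [10, -59]
drop   : [10]
11     : [10, 11]
dup    : [10, 11, 11]
+      : [10, 22]
negate : [10, -22]
drop   : [10]

1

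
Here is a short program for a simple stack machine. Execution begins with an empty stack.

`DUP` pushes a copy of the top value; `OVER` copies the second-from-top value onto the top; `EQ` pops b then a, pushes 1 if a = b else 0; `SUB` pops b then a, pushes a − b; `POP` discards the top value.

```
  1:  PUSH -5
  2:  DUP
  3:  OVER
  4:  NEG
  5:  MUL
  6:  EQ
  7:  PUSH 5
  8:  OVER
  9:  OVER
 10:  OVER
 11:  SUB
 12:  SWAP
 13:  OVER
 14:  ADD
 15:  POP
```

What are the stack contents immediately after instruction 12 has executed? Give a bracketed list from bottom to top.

PUSH -5 : -5
DUP     : -5 -5
OVER    : -5 -5 -5
NEG     : -5 -5 5
MUL     : -5 -25
EQ      : 0
PUSH 5  : 0 5
OVER    : 0 5 0
OVER    : 0 5 0 5
OVER    : 0 5 0 5 0
SUB     : 0 5 0 5
SWAP    : 0 5 5 0

[0, 5, 5, 0]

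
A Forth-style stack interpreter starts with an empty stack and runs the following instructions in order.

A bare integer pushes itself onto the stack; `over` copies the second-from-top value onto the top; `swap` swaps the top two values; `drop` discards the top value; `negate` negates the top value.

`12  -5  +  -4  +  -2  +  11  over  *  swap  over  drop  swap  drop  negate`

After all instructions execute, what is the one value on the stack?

-1

12      [12]
-5      [12, -5]
+       [7]
-4      [7, -4]
+       [3]
-2      [3, -2]
+       [1]
11      [1, 11]
over    [1, 11, 1]
*       [1, 11]
swap    [11, 1]
over    [11, 1, 11]
drop    [11, 1]
swap    [1, 11]
drop    [1]
negate  [-1]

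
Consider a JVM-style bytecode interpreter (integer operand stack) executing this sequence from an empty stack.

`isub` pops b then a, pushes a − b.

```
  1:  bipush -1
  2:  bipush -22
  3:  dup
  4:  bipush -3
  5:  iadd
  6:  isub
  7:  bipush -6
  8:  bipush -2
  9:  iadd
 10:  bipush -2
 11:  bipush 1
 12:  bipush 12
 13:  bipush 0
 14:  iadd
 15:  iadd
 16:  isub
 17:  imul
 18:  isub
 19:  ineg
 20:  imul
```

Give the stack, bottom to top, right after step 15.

bipush -1  : -1
bipush -22 : -1 -22
dup        : -1 -22 -22
bipush -3  : -1 -22 -22 -3
iadd       : -1 -22 -25
isub       : -1 3
bipush -6  : -1 3 -6
bipush -2  : -1 3 -6 -2
iadd       : -1 3 -8
bipush -2  : -1 3 -8 -2
bipush 1   : -1 3 -8 -2 1
bipush 12  : -1 3 -8 -2 1 12
bipush 0   : -1 3 -8 -2 1 12 0
iadd       : -1 3 -8 -2 1 12
iadd       : -1 3 -8 -2 13

[-1, 3, -8, -2, 13]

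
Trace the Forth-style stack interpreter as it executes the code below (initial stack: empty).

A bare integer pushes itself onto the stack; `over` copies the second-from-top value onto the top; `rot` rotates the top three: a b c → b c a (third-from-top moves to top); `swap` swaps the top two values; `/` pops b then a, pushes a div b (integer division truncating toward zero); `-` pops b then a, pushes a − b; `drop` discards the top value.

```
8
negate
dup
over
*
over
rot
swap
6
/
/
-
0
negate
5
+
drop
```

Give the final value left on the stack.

56

8      → 8
negate → -8
dup    → -8 -8
over   → -8 -8 -8
*      → -8 64
over   → -8 64 -8
rot    → 64 -8 -8
swap   → 64 -8 -8
6      → 64 -8 -8 6
/      → 64 -8 -1
/      → 64 8
-      → 56
0      → 56 0
negate → 56 0
5      → 56 0 5
+      → 56 5
drop   → 56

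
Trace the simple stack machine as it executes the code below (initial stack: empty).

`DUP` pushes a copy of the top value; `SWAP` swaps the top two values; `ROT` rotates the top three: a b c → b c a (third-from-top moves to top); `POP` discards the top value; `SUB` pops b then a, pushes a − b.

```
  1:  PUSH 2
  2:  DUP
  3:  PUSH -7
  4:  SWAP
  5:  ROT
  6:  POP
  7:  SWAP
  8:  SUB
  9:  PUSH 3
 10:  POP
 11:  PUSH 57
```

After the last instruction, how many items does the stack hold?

PUSH 2   [2]
DUP      [2, 2]
PUSH -7  [2, 2, -7]
SWAP     [2, -7, 2]
ROT      [-7, 2, 2]
POP      [-7, 2]
SWAP     [2, -7]
SUB      [9]
PUSH 3   [9, 3]
POP      [9]
PUSH 57  [9, 57]

2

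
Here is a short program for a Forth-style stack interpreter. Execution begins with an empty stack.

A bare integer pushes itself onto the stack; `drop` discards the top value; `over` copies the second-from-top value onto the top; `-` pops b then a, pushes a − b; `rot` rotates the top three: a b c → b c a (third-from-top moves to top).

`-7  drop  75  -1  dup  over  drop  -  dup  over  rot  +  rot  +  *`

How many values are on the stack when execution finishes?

1

-7    [-7]
drop  []
75    [75]
-1    [75, -1]
dup   [75, -1, -1]
over  [75, -1, -1, -1]
drop  [75, -1, -1]
-     [75, 0]
dup   [75, 0, 0]
over  [75, 0, 0, 0]
rot   [75, 0, 0, 0]
+     [75, 0, 0]
rot   [0, 0, 75]
+     [0, 75]
*     [0]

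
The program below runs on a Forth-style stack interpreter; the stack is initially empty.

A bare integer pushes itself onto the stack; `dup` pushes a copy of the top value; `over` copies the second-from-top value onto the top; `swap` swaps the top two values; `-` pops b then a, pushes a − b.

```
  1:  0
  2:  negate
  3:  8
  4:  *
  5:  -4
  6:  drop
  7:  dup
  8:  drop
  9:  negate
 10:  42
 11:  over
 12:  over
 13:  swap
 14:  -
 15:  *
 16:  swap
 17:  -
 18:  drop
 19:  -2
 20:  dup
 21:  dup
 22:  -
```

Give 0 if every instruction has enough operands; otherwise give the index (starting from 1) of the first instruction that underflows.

0      -> [0]
negate -> [0]
8      -> [0, 8]
*      -> [0]
-4     -> [0, -4]
drop   -> [0]
dup    -> [0, 0]
drop   -> [0]
negate -> [0]
42     -> [0, 42]
over   -> [0, 42, 0]
over   -> [0, 42, 0, 42]
swap   -> [0, 42, 42, 0]
-      -> [0, 42, 42]
*      -> [0, 1764]
swap   -> [1764, 0]
-      -> [1764]
drop   -> []
-2     -> [-2]
dup    -> [-2, -2]
dup    -> [-2, -2, -2]
-      -> [-2, 0]

0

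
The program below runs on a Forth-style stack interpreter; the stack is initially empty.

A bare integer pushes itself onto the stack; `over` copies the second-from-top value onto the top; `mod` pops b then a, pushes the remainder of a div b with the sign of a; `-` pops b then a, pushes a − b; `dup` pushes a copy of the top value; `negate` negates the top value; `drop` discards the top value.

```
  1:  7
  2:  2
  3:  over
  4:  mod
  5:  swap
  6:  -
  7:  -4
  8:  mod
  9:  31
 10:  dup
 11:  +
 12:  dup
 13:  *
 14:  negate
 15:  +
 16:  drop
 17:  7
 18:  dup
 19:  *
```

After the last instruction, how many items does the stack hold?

1

7       7
2       7 2
over    7 2 7
mod     7 2
swap    2 7
-       -5
-4      -5 -4
mod     -1
31      -1 31
dup     -1 31 31
+       -1 62
dup     -1 62 62
*       -1 3844
negate  -1 -3844
+       -3845
drop    (empty)
7       7
dup     7 7
*       49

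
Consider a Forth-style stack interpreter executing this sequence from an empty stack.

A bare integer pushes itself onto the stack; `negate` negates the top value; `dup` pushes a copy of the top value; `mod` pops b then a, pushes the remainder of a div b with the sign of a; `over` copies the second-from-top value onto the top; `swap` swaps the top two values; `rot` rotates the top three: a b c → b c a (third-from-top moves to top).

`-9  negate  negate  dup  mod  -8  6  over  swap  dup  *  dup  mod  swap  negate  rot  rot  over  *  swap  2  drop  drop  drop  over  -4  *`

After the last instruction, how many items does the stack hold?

-9     : -9
negate : 9
negate : -9
dup    : -9 -9
mod    : 0
-8     : 0 -8
6      : 0 -8 6
over   : 0 -8 6 -8
swap   : 0 -8 -8 6
dup    : 0 -8 -8 6 6
*      : 0 -8 -8 36
dup    : 0 -8 -8 36 36
mod    : 0 -8 -8 0
swap   : 0 -8 0 -8
negate : 0 -8 0 8
rot    : 0 0 8 -8
rot    : 0 8 -8 0
over   : 0 8 -8 0 -8
*      : 0 8 -8 0
swap   : 0 8 0 -8
2      : 0 8 0 -8 2
drop   : 0 8 0 -8
drop   : 0 8 0
drop   : 0 8
over   : 0 8 0
-4     : 0 8 0 -4
*      : 0 8 0

3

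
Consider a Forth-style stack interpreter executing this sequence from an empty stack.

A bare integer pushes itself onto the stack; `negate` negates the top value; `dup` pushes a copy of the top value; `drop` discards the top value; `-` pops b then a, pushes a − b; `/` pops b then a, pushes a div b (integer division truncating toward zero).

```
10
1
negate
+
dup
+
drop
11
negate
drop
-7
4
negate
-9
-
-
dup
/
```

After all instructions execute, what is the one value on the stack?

1

10     -> [10]
1      -> [10, 1]
negate -> [10, -1]
+      -> [9]
dup    -> [9, 9]
+      -> [18]
drop   -> []
11     -> [11]
negate -> [-11]
drop   -> []
-7     -> [-7]
4      -> [-7, 4]
negate -> [-7, -4]
-9     -> [-7, -4, -9]
-      -> [-7, 5]
-      -> [-12]
dup    -> [-12, -12]
/      -> [1]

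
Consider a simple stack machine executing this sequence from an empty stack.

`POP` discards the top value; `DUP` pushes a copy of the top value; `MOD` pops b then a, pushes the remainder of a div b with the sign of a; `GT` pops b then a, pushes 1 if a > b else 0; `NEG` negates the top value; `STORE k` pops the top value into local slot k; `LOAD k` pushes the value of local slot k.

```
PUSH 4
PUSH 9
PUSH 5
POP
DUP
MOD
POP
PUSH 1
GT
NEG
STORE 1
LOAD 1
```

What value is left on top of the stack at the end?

PUSH 4  : [4]
PUSH 9  : [4, 9]
PUSH 5  : [4, 9, 5]
POP     : [4, 9]
DUP     : [4, 9, 9]
MOD     : [4, 0]
POP     : [4]
PUSH 1  : [4, 1]
GT      : [1]
NEG     : [-1]
STORE 1 : []
LOAD 1  : [-1]

-1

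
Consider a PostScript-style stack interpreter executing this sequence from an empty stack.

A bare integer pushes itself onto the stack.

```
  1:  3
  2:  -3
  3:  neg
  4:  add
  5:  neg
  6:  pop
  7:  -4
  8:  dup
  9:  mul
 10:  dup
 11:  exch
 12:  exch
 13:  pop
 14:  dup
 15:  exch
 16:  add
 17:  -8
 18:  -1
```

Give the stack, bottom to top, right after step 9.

3    3
-3   3 -3
neg  3 3
add  6
neg  -6
pop  (empty)
-4   -4
dup  -4 -4
mul  16

[16]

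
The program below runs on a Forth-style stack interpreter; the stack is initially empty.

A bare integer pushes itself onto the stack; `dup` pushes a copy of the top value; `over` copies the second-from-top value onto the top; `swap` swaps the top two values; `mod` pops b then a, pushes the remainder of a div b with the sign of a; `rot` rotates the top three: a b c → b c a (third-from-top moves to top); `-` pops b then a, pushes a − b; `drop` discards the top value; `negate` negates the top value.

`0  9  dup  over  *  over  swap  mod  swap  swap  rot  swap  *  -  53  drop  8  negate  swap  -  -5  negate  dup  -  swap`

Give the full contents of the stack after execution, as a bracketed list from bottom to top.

0      -> [0]
9      -> [0, 9]
dup    -> [0, 9, 9]
over   -> [0, 9, 9, 9]
*      -> [0, 9, 81]
over   -> [0, 9, 81, 9]
swap   -> [0, 9, 9, 81]
mod    -> [0, 9, 9]
swap   -> [0, 9, 9]
swap   -> [0, 9, 9]
rot    -> [9, 9, 0]
swap   -> [9, 0, 9]
*      -> [9, 0]
-      -> [9]
53     -> [9, 53]
drop   -> [9]
8      -> [9, 8]
negate -> [9, -8]
swap   -> [-8, 9]
-      -> [-17]
-5     -> [-17, -5]
negate -> [-17, 5]
dup    -> [-17, 5, 5]
-      -> [-17, 0]
swap   -> [0, -17]

[0, -17]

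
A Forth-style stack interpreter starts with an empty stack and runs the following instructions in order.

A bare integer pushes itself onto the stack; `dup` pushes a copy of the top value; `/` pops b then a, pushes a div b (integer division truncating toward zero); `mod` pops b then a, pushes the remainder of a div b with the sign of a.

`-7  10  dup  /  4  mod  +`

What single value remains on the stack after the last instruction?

-6

-7  : [-7]
10  : [-7, 10]
dup : [-7, 10, 10]
/   : [-7, 1]
4   : [-7, 1, 4]
mod : [-7, 1]
+   : [-6]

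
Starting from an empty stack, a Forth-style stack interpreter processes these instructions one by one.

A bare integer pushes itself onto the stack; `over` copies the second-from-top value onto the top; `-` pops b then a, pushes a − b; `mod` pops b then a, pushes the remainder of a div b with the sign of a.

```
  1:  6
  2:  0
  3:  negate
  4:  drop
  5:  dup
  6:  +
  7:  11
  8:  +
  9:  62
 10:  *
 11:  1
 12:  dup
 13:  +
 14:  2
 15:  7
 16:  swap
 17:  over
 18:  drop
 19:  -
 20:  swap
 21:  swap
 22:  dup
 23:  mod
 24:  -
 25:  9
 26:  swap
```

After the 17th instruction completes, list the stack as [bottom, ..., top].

[1426, 2, 7, 2, 7]

6      → 6
0      → 6 0
negate → 6 0
drop   → 6
dup    → 6 6
+      → 12
11     → 12 11
+      → 23
62     → 23 62
*      → 1426
1      → 1426 1
dup    → 1426 1 1
+      → 1426 2
2      → 1426 2 2
7      → 1426 2 2 7
swap   → 1426 2 7 2
over   → 1426 2 7 2 7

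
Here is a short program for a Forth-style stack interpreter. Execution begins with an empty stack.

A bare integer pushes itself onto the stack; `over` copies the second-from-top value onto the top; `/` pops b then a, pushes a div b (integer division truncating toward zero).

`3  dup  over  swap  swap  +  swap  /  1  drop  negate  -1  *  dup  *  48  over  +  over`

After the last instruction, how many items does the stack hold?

3      : [3]
dup    : [3, 3]
over   : [3, 3, 3]
swap   : [3, 3, 3]
swap   : [3, 3, 3]
+      : [3, 6]
swap   : [6, 3]
/      : [2]
1      : [2, 1]
drop   : [2]
negate : [-2]
-1     : [-2, -1]
*      : [2]
dup    : [2, 2]
*      : [4]
48     : [4, 48]
over   : [4, 48, 4]
+      : [4, 52]
over   : [4, 52, 4]

3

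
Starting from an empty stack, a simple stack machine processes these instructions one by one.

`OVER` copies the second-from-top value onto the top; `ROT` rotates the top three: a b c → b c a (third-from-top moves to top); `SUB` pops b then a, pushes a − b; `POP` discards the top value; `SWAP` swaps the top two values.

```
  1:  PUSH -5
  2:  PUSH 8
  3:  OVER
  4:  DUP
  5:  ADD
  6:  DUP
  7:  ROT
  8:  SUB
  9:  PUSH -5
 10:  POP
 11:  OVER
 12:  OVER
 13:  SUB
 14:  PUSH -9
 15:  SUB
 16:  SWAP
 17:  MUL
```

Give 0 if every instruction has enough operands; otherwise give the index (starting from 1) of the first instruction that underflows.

PUSH -5 → -5
PUSH 8  → -5 8
OVER    → -5 8 -5
DUP     → -5 8 -5 -5
ADD     → -5 8 -10
DUP     → -5 8 -10 -10
ROT     → -5 -10 -10 8
SUB     → -5 -10 -18
PUSH -5 → -5 -10 -18 -5
POP     → -5 -10 -18
OVER    → -5 -10 -18 -10
OVER    → -5 -10 -18 -10 -18
SUB     → -5 -10 -18 8
PUSH -9 → -5 -10 -18 8 -9
SUB     → -5 -10 -18 17
SWAP    → -5 -10 17 -18
MUL     → -5 -10 -306

0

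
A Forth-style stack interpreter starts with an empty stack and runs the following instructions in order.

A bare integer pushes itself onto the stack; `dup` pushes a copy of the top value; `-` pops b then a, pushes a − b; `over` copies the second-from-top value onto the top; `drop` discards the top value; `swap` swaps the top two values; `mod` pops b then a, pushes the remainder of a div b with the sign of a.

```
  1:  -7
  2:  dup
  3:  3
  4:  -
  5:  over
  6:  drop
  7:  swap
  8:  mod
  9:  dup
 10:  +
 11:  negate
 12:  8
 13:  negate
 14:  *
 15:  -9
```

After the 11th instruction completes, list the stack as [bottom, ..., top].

[6]

-7     : -7
dup    : -7 -7
3      : -7 -7 3
-      : -7 -10
over   : -7 -10 -7
drop   : -7 -10
swap   : -10 -7
mod    : -3
dup    : -3 -3
+      : -6
negate : 6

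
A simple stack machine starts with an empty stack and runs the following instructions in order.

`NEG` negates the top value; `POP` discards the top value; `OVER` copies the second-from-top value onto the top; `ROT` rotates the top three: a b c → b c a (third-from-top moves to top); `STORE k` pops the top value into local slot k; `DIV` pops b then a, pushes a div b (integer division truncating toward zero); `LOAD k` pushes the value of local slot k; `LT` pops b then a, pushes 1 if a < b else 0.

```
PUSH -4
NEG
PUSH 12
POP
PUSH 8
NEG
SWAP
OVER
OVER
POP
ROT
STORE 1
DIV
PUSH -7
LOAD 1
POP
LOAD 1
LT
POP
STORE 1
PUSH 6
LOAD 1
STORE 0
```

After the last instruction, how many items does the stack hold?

1

PUSH -4 : [-4]
NEG     : [4]
PUSH 12 : [4, 12]
POP     : [4]
PUSH 8  : [4, 8]
NEG     : [4, -8]
SWAP    : [-8, 4]
OVER    : [-8, 4, -8]
OVER    : [-8, 4, -8, 4]
POP     : [-8, 4, -8]
ROT     : [4, -8, -8]
STORE 1 : [4, -8]
DIV     : [0]
PUSH -7 : [0, -7]
LOAD 1  : [0, -7, -8]
POP     : [0, -7]
LOAD 1  : [0, -7, -8]
LT      : [0, 0]
POP     : [0]
STORE 1 : []
PUSH 6  : [6]
LOAD 1  : [6, 0]
STORE 0 : [6]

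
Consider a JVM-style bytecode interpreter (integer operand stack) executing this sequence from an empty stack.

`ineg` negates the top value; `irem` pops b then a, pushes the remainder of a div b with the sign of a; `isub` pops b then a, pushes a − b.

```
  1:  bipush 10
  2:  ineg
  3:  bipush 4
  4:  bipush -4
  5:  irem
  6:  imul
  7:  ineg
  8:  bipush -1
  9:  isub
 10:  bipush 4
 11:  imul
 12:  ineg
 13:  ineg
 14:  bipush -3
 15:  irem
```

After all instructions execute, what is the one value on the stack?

bipush 10 -> [10]
ineg      -> [-10]
bipush 4  -> [-10, 4]
bipush -4 -> [-10, 4, -4]
irem      -> [-10, 0]
imul      -> [0]
ineg      -> [0]
bipush -1 -> [0, -1]
isub      -> [1]
bipush 4  -> [1, 4]
imul      -> [4]
ineg      -> [-4]
ineg      -> [4]
bipush -3 -> [4, -3]
irem      -> [1]

1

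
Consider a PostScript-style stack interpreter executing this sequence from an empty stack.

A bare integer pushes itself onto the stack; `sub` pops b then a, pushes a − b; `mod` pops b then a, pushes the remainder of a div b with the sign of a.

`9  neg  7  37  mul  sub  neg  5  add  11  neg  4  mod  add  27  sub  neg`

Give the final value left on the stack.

-243

9   : [9]
neg : [-9]
7   : [-9, 7]
37  : [-9, 7, 37]
mul : [-9, 259]
sub : [-268]
neg : [268]
5   : [268, 5]
add : [273]
11  : [273, 11]
neg : [273, -11]
4   : [273, -11, 4]
mod : [273, -3]
add : [270]
27  : [270, 27]
sub : [243]
neg : [-243]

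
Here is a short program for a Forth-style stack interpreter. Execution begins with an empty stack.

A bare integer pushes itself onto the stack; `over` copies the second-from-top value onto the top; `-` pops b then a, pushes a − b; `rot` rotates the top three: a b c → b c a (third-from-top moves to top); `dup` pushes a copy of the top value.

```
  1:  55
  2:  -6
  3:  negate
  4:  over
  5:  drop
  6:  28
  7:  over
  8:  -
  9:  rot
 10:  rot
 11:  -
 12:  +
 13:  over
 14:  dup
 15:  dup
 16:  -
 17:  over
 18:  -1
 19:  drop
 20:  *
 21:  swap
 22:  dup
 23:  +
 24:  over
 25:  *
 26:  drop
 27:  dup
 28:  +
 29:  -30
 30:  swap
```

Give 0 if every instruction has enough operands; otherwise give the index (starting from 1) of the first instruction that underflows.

13

55     -> [55]
-6     -> [55, -6]
negate -> [55, 6]
over   -> [55, 6, 55]
drop   -> [55, 6]
28     -> [55, 6, 28]
over   -> [55, 6, 28, 6]
-      -> [55, 6, 22]
rot    -> [6, 22, 55]
rot    -> [22, 55, 6]
-      -> [22, 49]
+      -> [71]
over  — needs 2 operands, stack has 1 → underflow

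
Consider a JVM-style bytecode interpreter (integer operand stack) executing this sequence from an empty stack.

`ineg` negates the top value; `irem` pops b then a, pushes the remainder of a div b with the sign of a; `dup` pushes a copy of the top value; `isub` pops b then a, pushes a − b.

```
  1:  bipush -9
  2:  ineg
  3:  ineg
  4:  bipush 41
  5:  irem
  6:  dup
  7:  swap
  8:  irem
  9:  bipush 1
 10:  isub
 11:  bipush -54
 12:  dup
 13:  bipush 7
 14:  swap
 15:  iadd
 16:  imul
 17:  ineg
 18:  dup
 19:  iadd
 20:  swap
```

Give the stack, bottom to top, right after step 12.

bipush -9  -> [-9]
ineg       -> [9]
ineg       -> [-9]
bipush 41  -> [-9, 41]
irem       -> [-9]
dup        -> [-9, -9]
swap       -> [-9, -9]
irem       -> [0]
bipush 1   -> [0, 1]
isub       -> [-1]
bipush -54 -> [-1, -54]
dup        -> [-1, -54, -54]

[-1, -54, -54]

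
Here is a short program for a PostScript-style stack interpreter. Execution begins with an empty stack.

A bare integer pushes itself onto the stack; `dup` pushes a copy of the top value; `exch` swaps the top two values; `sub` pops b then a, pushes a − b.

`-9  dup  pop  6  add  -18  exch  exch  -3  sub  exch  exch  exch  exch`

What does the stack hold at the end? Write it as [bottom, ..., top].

-9    [-9]
dup   [-9, -9]
pop   [-9]
6     [-9, 6]
add   [-3]
-18   [-3, -18]
exch  [-18, -3]
exch  [-3, -18]
-3    [-3, -18, -3]
sub   [-3, -15]
exch  [-15, -3]
exch  [-3, -15]
exch  [-15, -3]
exch  [-3, -15]

[-3, -15]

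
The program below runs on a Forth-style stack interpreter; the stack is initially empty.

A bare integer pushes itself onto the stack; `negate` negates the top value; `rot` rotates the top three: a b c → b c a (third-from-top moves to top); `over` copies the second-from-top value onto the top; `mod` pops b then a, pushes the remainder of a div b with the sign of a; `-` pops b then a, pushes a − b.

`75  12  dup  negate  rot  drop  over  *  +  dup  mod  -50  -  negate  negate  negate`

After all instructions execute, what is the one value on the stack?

-50

75     -> 75
12     -> 75 12
dup    -> 75 12 12
negate -> 75 12 -12
rot    -> 12 -12 75
drop   -> 12 -12
over   -> 12 -12 12
*      -> 12 -144
+      -> -132
dup    -> -132 -132
mod    -> 0
-50    -> 0 -50
-      -> 50
negate -> -50
negate -> 50
negate -> -50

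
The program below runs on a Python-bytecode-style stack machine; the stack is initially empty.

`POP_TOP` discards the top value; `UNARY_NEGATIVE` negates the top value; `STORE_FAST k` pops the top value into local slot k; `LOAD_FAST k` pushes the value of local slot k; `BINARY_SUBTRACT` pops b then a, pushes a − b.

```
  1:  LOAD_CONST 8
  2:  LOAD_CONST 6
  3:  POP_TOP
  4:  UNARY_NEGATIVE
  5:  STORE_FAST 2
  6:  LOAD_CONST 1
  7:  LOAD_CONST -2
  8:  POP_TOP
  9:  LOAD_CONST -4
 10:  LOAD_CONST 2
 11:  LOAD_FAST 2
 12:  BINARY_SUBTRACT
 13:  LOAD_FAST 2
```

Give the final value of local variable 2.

-8

LOAD_CONST 8     8
LOAD_CONST 6     8 6
POP_TOP          8
UNARY_NEGATIVE   -8
STORE_FAST 2     (empty)
LOAD_CONST 1     1
LOAD_CONST -2    1 -2
POP_TOP          1
LOAD_CONST -4    1 -4
LOAD_CONST 2     1 -4 2
LOAD_FAST 2      1 -4 2 -8
BINARY_SUBTRACT  1 -4 10
LOAD_FAST 2      1 -4 10 -8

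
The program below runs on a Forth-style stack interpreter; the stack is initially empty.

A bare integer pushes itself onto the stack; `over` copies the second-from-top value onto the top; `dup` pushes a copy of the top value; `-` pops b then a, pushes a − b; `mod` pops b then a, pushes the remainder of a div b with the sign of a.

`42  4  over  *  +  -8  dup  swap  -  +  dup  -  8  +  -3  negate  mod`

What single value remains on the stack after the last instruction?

42     → [42]
4      → [42, 4]
over   → [42, 4, 42]
*      → [42, 168]
+      → [210]
-8     → [210, -8]
dup    → [210, -8, -8]
swap   → [210, -8, -8]
-      → [210, 0]
+      → [210]
dup    → [210, 210]
-      → [0]
8      → [0, 8]
+      → [8]
-3     → [8, -3]
negate → [8, 3]
mod    → [2]

2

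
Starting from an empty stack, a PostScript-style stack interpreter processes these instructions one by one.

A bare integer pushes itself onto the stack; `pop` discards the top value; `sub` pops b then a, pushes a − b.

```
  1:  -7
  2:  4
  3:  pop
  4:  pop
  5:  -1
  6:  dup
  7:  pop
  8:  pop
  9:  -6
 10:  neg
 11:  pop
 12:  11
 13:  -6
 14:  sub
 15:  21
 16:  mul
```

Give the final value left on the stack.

357

-7  : -7
4   : -7 4
pop : -7
pop : (empty)
-1  : -1
dup : -1 -1
pop : -1
pop : (empty)
-6  : -6
neg : 6
pop : (empty)
11  : 11
-6  : 11 -6
sub : 17
21  : 17 21
mul : 357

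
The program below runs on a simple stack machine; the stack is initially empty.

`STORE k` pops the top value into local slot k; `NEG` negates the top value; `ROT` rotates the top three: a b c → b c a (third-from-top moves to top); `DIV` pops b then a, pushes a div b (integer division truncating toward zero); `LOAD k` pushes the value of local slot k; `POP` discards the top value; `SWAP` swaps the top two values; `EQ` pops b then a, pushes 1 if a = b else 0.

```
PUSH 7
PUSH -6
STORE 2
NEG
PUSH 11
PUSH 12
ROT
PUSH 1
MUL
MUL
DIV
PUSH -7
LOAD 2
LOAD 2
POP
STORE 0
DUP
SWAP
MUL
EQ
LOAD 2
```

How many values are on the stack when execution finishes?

2

PUSH 7  : [7]
PUSH -6 : [7, -6]
STORE 2 : [7]
NEG     : [-7]
PUSH 11 : [-7, 11]
PUSH 12 : [-7, 11, 12]
ROT     : [11, 12, -7]
PUSH 1  : [11, 12, -7, 1]
MUL     : [11, 12, -7]
MUL     : [11, -84]
DIV     : [0]
PUSH -7 : [0, -7]
LOAD 2  : [0, -7, -6]
LOAD 2  : [0, -7, -6, -6]
POP     : [0, -7, -6]
STORE 0 : [0, -7]
DUP     : [0, -7, -7]
SWAP    : [0, -7, -7]
MUL     : [0, 49]
EQ      : [0]
LOAD 2  : [0, -6]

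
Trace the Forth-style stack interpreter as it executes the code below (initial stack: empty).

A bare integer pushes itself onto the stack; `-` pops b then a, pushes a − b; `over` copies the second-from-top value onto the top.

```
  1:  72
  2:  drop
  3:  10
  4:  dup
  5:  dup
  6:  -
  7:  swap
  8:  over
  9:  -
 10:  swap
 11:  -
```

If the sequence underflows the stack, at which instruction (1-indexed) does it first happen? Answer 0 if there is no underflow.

0

72    [72]
drop  []
10    [10]
dup   [10, 10]
dup   [10, 10, 10]
-     [10, 0]
swap  [0, 10]
over  [0, 10, 0]
-     [0, 10]
swap  [10, 0]
-     [10]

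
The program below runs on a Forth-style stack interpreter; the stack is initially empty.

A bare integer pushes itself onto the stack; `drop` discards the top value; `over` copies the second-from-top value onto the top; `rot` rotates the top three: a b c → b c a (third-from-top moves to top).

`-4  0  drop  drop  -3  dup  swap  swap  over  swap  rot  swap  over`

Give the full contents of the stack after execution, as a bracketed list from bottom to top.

-4   : -4
0    : -4 0
drop : -4
drop : (empty)
-3   : -3
dup  : -3 -3
swap : -3 -3
swap : -3 -3
over : -3 -3 -3
swap : -3 -3 -3
rot  : -3 -3 -3
swap : -3 -3 -3
over : -3 -3 -3 -3

[-3, -3, -3, -3]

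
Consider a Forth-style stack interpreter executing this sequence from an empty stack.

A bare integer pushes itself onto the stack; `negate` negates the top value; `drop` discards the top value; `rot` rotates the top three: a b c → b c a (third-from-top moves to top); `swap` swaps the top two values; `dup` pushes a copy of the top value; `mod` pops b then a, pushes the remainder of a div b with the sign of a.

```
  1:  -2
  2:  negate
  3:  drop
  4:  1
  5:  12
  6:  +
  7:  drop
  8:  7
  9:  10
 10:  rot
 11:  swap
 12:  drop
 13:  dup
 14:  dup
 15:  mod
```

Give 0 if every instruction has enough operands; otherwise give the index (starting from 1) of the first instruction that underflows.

-2     -> [-2]
negate -> [2]
drop   -> []
1      -> [1]
12     -> [1, 12]
+      -> [13]
drop   -> []
7      -> [7]
10     -> [7, 10]
rot  — needs 3 operands, stack has 2 → underflow

10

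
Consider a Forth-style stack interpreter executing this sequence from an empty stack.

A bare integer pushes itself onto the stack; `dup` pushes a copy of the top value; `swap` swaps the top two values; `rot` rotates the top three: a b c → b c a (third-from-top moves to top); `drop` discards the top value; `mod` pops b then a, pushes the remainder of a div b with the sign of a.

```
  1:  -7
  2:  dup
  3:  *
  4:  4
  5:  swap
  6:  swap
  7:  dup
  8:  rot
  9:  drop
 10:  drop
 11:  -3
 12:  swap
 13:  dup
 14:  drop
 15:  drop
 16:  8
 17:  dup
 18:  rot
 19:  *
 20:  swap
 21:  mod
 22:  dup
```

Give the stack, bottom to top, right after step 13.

[-3, 4, 4]

-7   : [-7]
dup  : [-7, -7]
*    : [49]
4    : [49, 4]
swap : [4, 49]
swap : [49, 4]
dup  : [49, 4, 4]
rot  : [4, 4, 49]
drop : [4, 4]
drop : [4]
-3   : [4, -3]
swap : [-3, 4]
dup  : [-3, 4, 4]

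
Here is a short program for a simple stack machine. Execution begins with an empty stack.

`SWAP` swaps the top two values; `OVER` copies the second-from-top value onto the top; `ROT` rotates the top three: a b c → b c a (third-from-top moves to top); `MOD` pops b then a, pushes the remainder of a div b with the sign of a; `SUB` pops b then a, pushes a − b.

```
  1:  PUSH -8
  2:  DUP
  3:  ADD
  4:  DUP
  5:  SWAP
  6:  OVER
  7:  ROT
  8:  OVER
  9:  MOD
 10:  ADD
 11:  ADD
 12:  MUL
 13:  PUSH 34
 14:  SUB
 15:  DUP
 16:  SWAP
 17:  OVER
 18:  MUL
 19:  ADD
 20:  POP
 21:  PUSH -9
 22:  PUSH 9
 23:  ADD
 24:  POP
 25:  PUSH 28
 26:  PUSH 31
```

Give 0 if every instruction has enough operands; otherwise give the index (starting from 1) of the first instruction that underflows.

12

PUSH -8 → [-8]
DUP     → [-8, -8]
ADD     → [-16]
DUP     → [-16, -16]
SWAP    → [-16, -16]
OVER    → [-16, -16, -16]
ROT     → [-16, -16, -16]
OVER    → [-16, -16, -16, -16]
MOD     → [-16, -16, 0]
ADD     → [-16, -16]
ADD     → [-32]
MUL  — needs 2 operands, stack has 1 → underflow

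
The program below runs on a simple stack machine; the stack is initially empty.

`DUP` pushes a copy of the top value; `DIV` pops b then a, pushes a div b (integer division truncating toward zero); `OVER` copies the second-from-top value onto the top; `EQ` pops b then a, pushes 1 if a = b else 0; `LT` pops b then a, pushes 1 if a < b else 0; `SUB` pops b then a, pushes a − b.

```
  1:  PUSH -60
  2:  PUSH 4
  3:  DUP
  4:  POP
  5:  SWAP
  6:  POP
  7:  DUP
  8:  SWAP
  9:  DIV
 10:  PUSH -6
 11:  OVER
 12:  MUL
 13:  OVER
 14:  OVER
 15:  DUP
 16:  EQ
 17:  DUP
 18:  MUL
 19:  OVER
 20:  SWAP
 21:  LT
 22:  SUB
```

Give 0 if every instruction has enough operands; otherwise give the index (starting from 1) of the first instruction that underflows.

0

PUSH -60 → -60
PUSH 4   → -60 4
DUP      → -60 4 4
POP      → -60 4
SWAP     → 4 -60
POP      → 4
DUP      → 4 4
SWAP     → 4 4
DIV      → 1
PUSH -6  → 1 -6
OVER     → 1 -6 1
MUL      → 1 -6
OVER     → 1 -6 1
OVER     → 1 -6 1 -6
DUP      → 1 -6 1 -6 -6
EQ       → 1 -6 1 1
DUP      → 1 -6 1 1 1
MUL      → 1 -6 1 1
OVER     → 1 -6 1 1 1
SWAP     → 1 -6 1 1 1
LT       → 1 -6 1 0
SUB      → 1 -6 1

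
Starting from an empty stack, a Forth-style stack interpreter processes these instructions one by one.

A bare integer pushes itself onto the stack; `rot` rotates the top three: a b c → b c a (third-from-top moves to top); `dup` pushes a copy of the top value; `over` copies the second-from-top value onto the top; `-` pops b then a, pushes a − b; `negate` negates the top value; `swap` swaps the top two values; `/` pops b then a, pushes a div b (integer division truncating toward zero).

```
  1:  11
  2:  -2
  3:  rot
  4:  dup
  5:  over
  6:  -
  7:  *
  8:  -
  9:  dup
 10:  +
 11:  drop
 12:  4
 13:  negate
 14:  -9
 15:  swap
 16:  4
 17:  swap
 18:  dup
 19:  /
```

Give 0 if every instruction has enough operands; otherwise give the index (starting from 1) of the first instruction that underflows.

3

11 : 11
-2 : 11 -2
rot  — needs 3 operands, stack has 2 → underflow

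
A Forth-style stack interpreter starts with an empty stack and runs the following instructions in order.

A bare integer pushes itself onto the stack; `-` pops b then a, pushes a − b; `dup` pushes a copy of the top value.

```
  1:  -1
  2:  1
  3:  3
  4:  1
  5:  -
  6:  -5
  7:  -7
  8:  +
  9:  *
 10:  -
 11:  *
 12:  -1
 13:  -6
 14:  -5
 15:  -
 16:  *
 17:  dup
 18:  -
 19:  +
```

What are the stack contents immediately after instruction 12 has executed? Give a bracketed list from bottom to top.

-1 -> -1
1  -> -1 1
3  -> -1 1 3
1  -> -1 1 3 1
-  -> -1 1 2
-5 -> -1 1 2 -5
-7 -> -1 1 2 -5 -7
+  -> -1 1 2 -12
*  -> -1 1 -24
-  -> -1 25
*  -> -25
-1 -> -25 -1

[-25, -1]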